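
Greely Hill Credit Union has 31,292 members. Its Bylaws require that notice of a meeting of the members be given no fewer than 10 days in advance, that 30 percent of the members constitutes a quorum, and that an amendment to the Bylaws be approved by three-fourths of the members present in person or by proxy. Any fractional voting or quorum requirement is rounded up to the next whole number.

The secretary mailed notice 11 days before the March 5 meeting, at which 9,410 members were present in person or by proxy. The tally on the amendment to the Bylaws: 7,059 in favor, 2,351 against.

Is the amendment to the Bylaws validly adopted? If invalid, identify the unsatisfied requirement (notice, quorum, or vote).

Valid — all requirements satisfied.

Notice: 11 days given; 10 required. Satisfied.
Quorum: 30% of 31,292 = 9,387.60, rounded up to 9,388; 9,410 present. Satisfied.
Vote: requires three-fourths of those present (9,410); 3/4 of 9410 = 7057.50, rounded up to 7058, so 7,058 needed; 7,059 in favor. Satisfied.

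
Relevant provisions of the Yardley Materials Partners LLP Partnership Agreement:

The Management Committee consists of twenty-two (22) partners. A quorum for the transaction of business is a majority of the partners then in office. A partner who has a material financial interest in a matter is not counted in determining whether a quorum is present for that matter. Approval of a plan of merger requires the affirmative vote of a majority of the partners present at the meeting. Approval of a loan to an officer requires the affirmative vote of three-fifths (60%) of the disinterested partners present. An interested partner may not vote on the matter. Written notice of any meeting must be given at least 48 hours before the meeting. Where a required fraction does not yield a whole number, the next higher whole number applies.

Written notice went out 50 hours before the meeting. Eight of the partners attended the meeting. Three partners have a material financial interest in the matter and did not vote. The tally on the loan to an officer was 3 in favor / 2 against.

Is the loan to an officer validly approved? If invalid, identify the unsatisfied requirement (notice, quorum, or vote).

Invalid — quorum requirement not satisfied.

Notice: 50 hours given; 48 required (50 ≥ 48). Satisfied.
Quorum: 8 present, but the 3 interested partners do not count, leaving 5. Quorum is 12. Not satisfied.
Vote: the loan to an officer requires three-fifths of the disinterested partners present (8 − 3 = 5). 3/5 of 5 = 3, so 3 affirmative votes are needed; 3 voted in favor. Satisfied. (Moot — without a quorum no business can be validly transacted.)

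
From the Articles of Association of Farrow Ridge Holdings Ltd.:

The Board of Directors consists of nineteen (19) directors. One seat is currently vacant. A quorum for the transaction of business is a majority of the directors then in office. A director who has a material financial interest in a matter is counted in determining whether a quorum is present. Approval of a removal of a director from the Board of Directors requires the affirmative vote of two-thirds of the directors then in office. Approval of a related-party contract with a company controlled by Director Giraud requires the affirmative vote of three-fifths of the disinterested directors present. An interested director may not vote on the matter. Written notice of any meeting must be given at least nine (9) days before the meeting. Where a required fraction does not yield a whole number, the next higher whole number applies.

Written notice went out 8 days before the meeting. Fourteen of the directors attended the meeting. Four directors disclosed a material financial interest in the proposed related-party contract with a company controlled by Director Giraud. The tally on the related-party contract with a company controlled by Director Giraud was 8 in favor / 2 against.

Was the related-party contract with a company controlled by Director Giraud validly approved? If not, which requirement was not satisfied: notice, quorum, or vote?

Notice: 8 days given; 9 required (8 < 9). Not satisfied.
Quorum: 14 present (interested directors count toward quorum); quorum is 10. Satisfied.
Vote: the related-party contract with a company controlled by Director Giraud requires three-fifths of the disinterested directors present (14 − 4 = 10). 3/5 of 10 = 6, so 6 affirmative votes are needed; 8 voted in favor. Satisfied.

Invalid — notice requirement not satisfied.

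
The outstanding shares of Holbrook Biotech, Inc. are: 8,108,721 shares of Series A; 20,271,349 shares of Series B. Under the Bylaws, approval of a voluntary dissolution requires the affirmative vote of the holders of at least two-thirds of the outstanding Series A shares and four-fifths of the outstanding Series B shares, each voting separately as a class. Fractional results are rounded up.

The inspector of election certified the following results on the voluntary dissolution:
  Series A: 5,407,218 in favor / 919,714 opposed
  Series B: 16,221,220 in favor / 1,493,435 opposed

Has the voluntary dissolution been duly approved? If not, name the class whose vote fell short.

Approved — every class gave the required vote.

Series A: 2/3 of 8108721 = 5405814; 5,405,814 required, 5,407,218 in favor — approved.
Series B: 4/5 of 20271349 = 16217079.20, rounded up to 16217080; 16,217,080 required, 16,221,220 in favor — approved.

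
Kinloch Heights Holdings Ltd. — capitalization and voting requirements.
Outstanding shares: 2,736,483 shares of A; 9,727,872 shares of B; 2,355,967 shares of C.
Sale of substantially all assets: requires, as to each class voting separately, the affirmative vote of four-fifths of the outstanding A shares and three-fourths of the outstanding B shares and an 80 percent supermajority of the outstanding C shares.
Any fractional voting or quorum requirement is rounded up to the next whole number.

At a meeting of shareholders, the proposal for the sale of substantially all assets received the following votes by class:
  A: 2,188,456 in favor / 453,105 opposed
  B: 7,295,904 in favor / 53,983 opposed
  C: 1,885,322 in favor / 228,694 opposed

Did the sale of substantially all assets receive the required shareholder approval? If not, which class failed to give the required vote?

Not approved — the A shares did not give the required vote.

A: 4/5 of 2736483 = 2189186.40, rounded up to 2189187; 2,189,187 required, 2,188,456 in favor — not approved.
B: 3/4 of 9727872 = 7295904; 7,295,904 required, 7,295,904 in favor — approved.
C: 4/5 of 2355967 = 1884773.60, rounded up to 1884774; 1,884,774 required, 1,885,322 in favor — approved.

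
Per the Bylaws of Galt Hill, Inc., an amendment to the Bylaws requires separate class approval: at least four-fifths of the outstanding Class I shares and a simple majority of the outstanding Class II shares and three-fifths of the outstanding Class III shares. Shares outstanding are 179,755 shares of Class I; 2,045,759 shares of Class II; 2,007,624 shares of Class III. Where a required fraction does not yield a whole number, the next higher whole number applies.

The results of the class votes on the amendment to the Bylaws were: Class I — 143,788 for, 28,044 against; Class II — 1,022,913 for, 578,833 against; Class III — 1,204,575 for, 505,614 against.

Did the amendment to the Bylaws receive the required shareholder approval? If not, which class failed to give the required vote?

Class I: 4/5 of 179755 = 143804; 143,804 required, 143,788 in favor — not approved.
Class II: a majority of 2045759 is 1022880; 1,022,880 required, 1,022,913 in favor — approved.
Class III: 3/5 of 2007624 = 1204574.40, rounded up to 1204575; 1,204,575 required, 1,204,575 in favor — approved.

Not approved — the Class I shares did not give the required vote.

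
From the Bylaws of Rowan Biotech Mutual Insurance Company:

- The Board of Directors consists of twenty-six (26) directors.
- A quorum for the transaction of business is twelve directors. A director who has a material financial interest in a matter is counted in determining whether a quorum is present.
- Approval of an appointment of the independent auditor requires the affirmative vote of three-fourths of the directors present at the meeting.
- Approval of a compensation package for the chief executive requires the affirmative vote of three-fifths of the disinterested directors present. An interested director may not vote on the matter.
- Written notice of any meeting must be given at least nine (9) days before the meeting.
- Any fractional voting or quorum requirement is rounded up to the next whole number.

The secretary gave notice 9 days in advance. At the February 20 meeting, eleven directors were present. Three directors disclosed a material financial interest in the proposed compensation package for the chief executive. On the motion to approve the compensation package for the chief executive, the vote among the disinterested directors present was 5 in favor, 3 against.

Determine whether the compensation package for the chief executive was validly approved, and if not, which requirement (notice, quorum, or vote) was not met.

Notice: 9 days given; 9 required (9 ≥ 9). Satisfied.
Quorum: 11 present (interested directors count toward quorum); quorum is 12. Not satisfied.
Vote: the compensation package for the chief executive requires three-fifths of the disinterested directors present (11 − 3 = 8). 3/5 of 8 = 4.80, rounded up to 5, so 5 affirmative votes are needed; 5 voted in favor. Satisfied. (Moot — without a quorum no business can be validly transacted.)

Invalid — quorum requirement not satisfied.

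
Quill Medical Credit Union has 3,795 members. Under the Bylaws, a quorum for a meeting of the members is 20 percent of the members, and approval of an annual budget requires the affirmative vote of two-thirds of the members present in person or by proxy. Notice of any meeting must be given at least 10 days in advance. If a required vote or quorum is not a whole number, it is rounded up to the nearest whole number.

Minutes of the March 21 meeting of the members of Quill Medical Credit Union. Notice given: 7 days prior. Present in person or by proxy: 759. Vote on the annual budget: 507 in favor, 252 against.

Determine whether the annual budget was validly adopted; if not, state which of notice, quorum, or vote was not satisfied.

Notice: 7 days given; 10 required. Not satisfied.
Quorum: 20% of 3,795 = 759; 759 present. Satisfied.
Vote: requires two-thirds of those present (759); 2/3 of 759 = 506, so 506 needed; 507 in favor. Satisfied.

Invalid — notice requirement not satisfied.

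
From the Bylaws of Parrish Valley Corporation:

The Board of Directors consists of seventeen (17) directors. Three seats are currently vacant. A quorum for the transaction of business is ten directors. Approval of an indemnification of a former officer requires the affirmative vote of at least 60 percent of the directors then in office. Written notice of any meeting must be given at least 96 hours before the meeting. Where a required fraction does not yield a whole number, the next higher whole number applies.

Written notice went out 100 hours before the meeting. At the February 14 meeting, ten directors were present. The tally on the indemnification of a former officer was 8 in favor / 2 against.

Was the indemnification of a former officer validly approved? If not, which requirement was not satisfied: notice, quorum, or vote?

Notice: 100 hours given; 96 required (100 ≥ 96). Satisfied.
Quorum: 10 present; quorum is 10. Satisfied.
Vote: the indemnification of a former officer requires three-fifths of the directors then in office (14). 3/5 of 14 = 8.40, rounded up to 9, so 9 affirmative votes are needed; 8 voted in favor. Not satisfied.

Invalid — vote requirement not satisfied.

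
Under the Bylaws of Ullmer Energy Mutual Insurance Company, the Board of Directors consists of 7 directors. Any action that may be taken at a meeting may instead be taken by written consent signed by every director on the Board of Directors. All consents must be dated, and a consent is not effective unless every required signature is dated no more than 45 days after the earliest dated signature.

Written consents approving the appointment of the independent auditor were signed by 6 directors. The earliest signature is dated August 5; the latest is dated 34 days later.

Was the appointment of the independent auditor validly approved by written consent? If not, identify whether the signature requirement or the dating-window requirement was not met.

Signatures required: the unanimous vote of 7 — unanimous means all 7, so 7 needed; 6 signed. Insufficient.
Dating window: the latest signature is 34 days after the earliest; the limit is 45 days. Within the window.

Not effective — insufficient signatures.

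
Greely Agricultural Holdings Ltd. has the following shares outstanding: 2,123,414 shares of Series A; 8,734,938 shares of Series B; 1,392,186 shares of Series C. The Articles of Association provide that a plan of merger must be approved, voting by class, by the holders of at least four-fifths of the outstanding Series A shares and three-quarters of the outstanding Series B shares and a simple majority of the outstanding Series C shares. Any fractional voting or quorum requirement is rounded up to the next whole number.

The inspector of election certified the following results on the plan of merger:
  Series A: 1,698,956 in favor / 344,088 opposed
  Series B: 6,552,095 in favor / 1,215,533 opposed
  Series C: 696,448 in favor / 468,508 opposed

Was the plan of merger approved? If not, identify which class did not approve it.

Series A: 4/5 of 2123414 = 1698731.20, rounded up to 1698732; 1,698,732 required, 1,698,956 in favor — approved.
Series B: 3/4 of 8734938 = 6551203.50, rounded up to 6551204; 6,551,204 required, 6,552,095 in favor — approved.
Series C: a majority of 1392186 is 696094; 696,094 required, 696,448 in favor — approved.

Approved — every class gave the required vote.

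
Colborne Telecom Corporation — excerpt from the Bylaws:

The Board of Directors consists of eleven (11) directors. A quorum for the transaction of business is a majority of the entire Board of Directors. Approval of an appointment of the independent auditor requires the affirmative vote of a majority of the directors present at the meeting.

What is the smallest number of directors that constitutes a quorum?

A majority of 11 is 6.

6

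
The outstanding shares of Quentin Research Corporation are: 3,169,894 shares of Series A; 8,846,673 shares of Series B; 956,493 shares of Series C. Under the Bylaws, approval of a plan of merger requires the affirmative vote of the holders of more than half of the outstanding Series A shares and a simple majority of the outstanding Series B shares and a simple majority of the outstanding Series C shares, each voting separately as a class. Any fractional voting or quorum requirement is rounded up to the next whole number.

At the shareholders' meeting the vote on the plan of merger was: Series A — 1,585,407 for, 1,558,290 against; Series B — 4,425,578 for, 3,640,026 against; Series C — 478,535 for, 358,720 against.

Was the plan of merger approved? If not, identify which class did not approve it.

Series A: a majority of 3169894 is 1584948; 1,584,948 required, 1,585,407 in favor — approved.
Series B: a majority of 8846673 is 4423337; 4,423,337 required, 4,425,578 in favor — approved.
Series C: a majority of 956493 is 478247; 478,247 required, 478,535 in favor — approved.

Approved — every class gave the required vote.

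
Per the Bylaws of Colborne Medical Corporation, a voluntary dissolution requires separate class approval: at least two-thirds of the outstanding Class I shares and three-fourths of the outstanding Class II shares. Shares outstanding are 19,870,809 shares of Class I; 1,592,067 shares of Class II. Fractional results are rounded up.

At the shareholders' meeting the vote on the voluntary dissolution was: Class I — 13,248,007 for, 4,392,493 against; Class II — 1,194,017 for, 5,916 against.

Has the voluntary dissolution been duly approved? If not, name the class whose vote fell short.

Class I: 2/3 of 19870809 = 13247206; 13,247,206 required, 13,248,007 in favor — approved.
Class II: 3/4 of 1592067 = 1194050.25, rounded up to 1194051; 1,194,051 required, 1,194,017 in favor — not approved.

Not approved — the Class II shares did not give the required vote.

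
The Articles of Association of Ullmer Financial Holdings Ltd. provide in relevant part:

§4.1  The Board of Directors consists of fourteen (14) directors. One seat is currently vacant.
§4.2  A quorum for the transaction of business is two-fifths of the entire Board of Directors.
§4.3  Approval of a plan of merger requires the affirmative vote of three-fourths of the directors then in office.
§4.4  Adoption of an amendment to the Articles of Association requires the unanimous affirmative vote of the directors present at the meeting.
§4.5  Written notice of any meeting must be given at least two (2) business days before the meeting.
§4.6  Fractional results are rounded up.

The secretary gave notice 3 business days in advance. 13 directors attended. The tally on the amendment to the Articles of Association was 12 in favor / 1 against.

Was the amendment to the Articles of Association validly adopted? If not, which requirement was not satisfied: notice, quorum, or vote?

Invalid — vote requirement not satisfied.

Notice: 3 business days given; 2 required (3 ≥ 2). Satisfied.
Quorum: 13 present; quorum is 6. Satisfied.
Vote: the amendment to the Articles of Association requires the unanimous vote of the directors present (13). Unanimous means all 13, so 13 affirmative votes are needed; 12 voted in favor. Not satisfied.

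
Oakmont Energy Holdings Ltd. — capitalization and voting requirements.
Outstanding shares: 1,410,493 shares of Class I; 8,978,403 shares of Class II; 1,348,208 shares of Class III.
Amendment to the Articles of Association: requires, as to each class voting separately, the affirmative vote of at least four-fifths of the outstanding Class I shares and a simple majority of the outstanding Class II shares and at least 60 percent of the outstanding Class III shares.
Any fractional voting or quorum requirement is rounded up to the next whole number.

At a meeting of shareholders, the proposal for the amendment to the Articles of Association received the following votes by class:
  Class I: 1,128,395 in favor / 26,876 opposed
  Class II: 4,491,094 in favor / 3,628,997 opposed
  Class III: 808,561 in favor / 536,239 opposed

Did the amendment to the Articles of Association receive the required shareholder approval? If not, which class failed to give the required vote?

Class I: 4/5 of 1410493 = 1128394.40, rounded up to 1128395; 1,128,395 required, 1,128,395 in favor — approved.
Class II: a majority of 8978403 is 4489202; 4,489,202 required, 4,491,094 in favor — approved.
Class III: 3/5 of 1348208 = 808924.80, rounded up to 808925; 808,925 required, 808,561 in favor — not approved.

Not approved — the Class III shares did not give the required vote.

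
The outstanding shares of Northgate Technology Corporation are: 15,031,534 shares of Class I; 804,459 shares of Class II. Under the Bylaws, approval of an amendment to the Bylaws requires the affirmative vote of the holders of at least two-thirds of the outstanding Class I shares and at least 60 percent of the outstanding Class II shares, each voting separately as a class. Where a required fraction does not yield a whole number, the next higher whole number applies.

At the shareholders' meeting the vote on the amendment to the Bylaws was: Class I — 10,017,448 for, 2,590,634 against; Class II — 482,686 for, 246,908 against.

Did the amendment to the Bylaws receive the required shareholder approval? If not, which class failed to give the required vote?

Class I: 2/3 of 15031534 = 10021022.67, rounded up to 10021023; 10,021,023 required, 10,017,448 in favor — not approved.
Class II: 3/5 of 804459 = 482675.40, rounded up to 482676; 482,676 required, 482,686 in favor — approved.

Not approved — the Class I shares did not give the required vote.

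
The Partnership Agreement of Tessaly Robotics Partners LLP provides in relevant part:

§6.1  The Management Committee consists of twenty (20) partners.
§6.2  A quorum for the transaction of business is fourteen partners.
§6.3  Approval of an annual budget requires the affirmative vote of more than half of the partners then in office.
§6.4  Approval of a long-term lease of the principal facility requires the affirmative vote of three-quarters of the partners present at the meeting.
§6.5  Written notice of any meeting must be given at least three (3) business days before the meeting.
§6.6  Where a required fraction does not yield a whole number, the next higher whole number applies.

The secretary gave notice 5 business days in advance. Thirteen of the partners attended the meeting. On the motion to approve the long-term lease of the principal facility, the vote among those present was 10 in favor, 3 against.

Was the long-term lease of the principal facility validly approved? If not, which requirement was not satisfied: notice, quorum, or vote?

Invalid — quorum requirement not satisfied.

Notice: 5 business days given; 3 required (5 ≥ 3). Satisfied.
Quorum: 13 present; quorum is 14. Not satisfied.
Vote: the long-term lease of the principal facility requires three-fourths of the partners present (13). 3/4 of 13 = 9.75, rounded up to 10, so 10 affirmative votes are needed; 10 voted in favor. Satisfied. (Moot — without a quorum no business can be validly transacted.)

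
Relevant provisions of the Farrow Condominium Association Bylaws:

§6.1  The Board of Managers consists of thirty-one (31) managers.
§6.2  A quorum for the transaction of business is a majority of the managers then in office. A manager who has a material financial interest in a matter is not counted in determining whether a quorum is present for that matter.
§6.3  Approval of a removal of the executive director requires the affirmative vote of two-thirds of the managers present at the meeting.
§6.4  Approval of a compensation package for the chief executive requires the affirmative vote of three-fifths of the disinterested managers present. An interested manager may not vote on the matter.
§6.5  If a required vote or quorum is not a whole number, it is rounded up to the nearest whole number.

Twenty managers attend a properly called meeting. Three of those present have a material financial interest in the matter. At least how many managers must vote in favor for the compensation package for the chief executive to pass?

The compensation package for the chief executive requires three-fifths of the disinterested managers present (20 − 3 = 17).
3/5 of 17 = 10.20, rounded up to 11.

11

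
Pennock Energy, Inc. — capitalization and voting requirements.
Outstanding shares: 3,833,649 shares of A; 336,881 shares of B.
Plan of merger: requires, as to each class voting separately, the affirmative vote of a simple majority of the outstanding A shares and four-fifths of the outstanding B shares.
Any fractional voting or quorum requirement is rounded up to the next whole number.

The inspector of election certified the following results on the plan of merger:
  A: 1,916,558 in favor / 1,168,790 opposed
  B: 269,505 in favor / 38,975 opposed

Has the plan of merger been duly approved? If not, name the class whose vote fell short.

A: a majority of 3833649 is 1916825; 1,916,825 required, 1,916,558 in favor — not approved.
B: 4/5 of 336881 = 269504.80, rounded up to 269505; 269,505 required, 269,505 in favor — approved.

Not approved — the A shares did not give the required vote.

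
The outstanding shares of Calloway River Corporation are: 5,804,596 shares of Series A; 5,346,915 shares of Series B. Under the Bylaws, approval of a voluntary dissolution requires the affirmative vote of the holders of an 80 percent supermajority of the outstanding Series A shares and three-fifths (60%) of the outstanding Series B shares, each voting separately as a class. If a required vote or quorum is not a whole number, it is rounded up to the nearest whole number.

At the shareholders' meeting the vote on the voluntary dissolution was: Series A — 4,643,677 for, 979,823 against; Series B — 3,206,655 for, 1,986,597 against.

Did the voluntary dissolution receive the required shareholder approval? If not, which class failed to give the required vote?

Not approved — the Series B shares did not give the required vote.

Series A: 4/5 of 5804596 = 4643676.80, rounded up to 4643677; 4,643,677 required, 4,643,677 in favor — approved.
Series B: 3/5 of 5346915 = 3208149; 3,208,149 required, 3,206,655 in favor — not approved.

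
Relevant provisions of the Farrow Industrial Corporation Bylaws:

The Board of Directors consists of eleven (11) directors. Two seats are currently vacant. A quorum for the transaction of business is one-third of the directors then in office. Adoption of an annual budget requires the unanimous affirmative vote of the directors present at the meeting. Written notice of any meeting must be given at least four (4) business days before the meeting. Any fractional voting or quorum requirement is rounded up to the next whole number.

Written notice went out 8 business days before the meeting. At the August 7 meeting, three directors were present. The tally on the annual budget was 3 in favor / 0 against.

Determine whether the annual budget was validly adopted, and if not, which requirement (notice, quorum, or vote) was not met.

Valid — all requirements satisfied.

Notice: 8 business days given; 4 required (8 ≥ 4). Satisfied.
Quorum: 3 present; quorum is 3. Satisfied.
Vote: the annual budget requires the unanimous vote of the directors present (3). Unanimous means all 3, so 3 affirmative votes are needed; 3 voted in favor. Satisfied.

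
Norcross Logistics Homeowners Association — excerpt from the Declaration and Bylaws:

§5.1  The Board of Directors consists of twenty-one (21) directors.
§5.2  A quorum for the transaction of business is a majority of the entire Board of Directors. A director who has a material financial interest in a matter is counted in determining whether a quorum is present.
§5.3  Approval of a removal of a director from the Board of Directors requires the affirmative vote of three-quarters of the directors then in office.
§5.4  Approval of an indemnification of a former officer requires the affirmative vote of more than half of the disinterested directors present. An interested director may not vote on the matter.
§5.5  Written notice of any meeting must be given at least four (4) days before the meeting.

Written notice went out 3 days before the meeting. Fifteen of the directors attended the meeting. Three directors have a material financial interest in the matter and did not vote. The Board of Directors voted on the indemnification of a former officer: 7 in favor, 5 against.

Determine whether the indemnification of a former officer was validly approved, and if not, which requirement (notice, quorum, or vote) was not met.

Invalid — notice requirement not satisfied.

Notice: 3 days given; 4 required (3 < 4). Not satisfied.
Quorum: 15 present (interested directors count toward quorum); quorum is 11. Satisfied.
Vote: the indemnification of a former officer requires a majority of the disinterested directors present (15 − 3 = 12). A majority of 12 is 7, so 7 affirmative votes are needed; 7 voted in favor. Satisfied.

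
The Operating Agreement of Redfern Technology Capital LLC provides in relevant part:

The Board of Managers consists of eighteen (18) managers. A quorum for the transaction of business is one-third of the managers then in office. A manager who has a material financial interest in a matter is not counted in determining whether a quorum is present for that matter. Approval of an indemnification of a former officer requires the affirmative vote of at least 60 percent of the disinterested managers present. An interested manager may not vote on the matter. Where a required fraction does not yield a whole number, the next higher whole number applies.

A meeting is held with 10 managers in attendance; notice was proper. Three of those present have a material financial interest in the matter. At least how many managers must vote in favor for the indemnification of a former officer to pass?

The indemnification of a former officer requires three-fifths of the disinterested managers present (10 − 3 = 7).
3/5 of 7 = 4.20, rounded up to 5.

5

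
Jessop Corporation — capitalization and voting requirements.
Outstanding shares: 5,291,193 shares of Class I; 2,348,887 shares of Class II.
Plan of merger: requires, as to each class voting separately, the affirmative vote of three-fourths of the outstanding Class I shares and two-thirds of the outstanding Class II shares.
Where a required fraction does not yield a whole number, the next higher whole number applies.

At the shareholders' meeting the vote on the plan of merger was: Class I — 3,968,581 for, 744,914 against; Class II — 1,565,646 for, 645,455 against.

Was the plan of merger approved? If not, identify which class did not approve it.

Class I: 3/4 of 5291193 = 3968394.75, rounded up to 3968395; 3,968,395 required, 3,968,581 in favor — approved.
Class II: 2/3 of 2348887 = 1565924.67, rounded up to 1565925; 1,565,925 required, 1,565,646 in favor — not approved.

Not approved — the Class II shares did not give the required vote.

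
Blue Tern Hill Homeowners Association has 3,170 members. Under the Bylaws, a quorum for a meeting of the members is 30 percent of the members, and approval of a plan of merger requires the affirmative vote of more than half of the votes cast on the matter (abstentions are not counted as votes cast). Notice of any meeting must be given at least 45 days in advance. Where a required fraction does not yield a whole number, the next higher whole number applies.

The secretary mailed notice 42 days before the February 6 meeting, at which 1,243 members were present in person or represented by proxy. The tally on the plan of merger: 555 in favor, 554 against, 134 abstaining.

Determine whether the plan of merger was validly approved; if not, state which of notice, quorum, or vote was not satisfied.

Notice: 42 days given; 45 required. Not satisfied.
Quorum: 30% of 3,170 = 951; 1,243 present. Satisfied.
Vote: requires a majority of the votes cast (1,243 − 134 abstaining = 1,109); a majority of 1109 is 555, so 555 needed; 555 in favor. Satisfied.

Invalid — notice requirement not satisfied.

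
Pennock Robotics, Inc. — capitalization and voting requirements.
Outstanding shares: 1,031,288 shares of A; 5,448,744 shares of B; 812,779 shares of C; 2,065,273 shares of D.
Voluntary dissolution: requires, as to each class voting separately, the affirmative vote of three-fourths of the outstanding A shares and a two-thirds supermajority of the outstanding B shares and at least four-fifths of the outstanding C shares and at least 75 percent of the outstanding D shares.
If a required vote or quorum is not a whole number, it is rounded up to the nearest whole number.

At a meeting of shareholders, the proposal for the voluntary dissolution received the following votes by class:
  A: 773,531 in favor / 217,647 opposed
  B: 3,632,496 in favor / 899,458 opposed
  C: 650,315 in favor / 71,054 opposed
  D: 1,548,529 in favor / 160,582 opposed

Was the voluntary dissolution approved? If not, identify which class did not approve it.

Not approved — the D shares did not give the required vote.

A: 3/4 of 1031288 = 773466; 773,466 required, 773,531 in favor — approved.
B: 2/3 of 5448744 = 3632496; 3,632,496 required, 3,632,496 in favor — approved.
C: 4/5 of 812779 = 650223.20, rounded up to 650224; 650,224 required, 650,315 in favor — approved.
D: 3/4 of 2065273 = 1548954.75, rounded up to 1548955; 1,548,955 required, 1,548,529 in favor — not approved.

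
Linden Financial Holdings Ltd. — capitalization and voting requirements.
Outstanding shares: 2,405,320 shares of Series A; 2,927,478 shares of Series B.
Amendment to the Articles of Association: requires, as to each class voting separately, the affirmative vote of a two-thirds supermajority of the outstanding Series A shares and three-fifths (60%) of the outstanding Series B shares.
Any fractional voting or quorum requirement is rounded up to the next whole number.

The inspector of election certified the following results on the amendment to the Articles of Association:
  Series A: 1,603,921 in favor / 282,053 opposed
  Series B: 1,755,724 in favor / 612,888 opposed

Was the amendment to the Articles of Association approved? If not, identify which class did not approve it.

Series A: 2/3 of 2405320 = 1603546.67, rounded up to 1603547; 1,603,547 required, 1,603,921 in favor — approved.
Series B: 3/5 of 2927478 = 1756486.80, rounded up to 1756487; 1,756,487 required, 1,755,724 in favor — not approved.

Not approved — the Series B shares did not give the required vote.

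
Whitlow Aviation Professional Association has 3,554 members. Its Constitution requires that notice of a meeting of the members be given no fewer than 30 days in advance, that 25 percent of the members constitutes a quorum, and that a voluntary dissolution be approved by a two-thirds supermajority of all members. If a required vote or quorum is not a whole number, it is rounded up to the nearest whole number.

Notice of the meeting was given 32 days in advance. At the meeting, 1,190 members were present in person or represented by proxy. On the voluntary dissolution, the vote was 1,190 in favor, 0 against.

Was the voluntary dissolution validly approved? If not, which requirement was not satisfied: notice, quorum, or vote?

Invalid — vote requirement not satisfied.

Notice: 32 days given; 30 required. Satisfied.
Quorum: 25% of 3,554 = 888.50, rounded up to 889; 1,190 present. Satisfied.
Vote: requires two-thirds of all members (3,554); 2/3 of 3554 = 2369.33, rounded up to 2370, so 2,370 needed; 1,190 in favor. Not satisfied.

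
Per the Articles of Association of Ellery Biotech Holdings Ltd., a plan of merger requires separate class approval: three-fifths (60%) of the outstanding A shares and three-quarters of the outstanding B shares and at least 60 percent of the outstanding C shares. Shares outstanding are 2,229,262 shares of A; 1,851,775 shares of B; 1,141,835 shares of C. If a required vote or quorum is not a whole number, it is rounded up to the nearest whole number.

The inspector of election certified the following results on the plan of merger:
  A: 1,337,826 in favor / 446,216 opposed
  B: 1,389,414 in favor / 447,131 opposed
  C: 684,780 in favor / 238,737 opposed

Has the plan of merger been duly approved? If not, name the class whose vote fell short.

Not approved — the C shares did not give the required vote.

A: 3/5 of 2229262 = 1337557.20, rounded up to 1337558; 1,337,558 required, 1,337,826 in favor — approved.
B: 3/4 of 1851775 = 1388831.25, rounded up to 1388832; 1,388,832 required, 1,389,414 in favor — approved.
C: 3/5 of 1141835 = 685101; 685,101 required, 684,780 in favor — not approved.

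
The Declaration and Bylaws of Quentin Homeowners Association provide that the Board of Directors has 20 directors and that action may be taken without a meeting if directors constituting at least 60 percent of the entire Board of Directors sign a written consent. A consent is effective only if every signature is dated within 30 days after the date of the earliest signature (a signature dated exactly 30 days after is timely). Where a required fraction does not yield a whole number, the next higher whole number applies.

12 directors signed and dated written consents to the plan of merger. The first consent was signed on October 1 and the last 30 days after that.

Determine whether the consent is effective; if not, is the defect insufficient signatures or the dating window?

Signatures required: at least 60 percent of 20 — 3/5 of 20 = 12, so 12 needed; 12 signed. Sufficient.
Dating window: the latest signature is 30 days after the earliest; the limit is 30 days. Within the window.

Effective — both the signature and dating-window requirements are satisfied.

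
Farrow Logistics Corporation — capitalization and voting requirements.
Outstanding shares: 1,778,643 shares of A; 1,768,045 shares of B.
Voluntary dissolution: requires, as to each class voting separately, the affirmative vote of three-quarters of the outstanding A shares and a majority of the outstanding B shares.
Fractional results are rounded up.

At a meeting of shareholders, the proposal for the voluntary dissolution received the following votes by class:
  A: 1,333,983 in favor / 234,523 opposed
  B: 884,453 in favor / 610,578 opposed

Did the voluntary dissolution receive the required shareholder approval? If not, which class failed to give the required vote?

A: 3/4 of 1778643 = 1333982.25, rounded up to 1333983; 1,333,983 required, 1,333,983 in favor — approved.
B: a majority of 1768045 is 884023; 884,023 required, 884,453 in favor — approved.

Approved — every class gave the required vote.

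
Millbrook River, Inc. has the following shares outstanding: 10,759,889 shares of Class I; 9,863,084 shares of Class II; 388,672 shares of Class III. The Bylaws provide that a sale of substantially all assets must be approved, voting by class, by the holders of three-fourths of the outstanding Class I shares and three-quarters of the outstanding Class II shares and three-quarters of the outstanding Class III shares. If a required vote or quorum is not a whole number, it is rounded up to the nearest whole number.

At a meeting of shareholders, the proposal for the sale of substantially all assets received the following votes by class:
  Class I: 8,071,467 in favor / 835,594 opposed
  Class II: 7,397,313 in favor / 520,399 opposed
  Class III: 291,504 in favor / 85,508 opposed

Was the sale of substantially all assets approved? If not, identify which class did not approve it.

Approved — every class gave the required vote.

Class I: 3/4 of 10759889 = 8069916.75, rounded up to 8069917; 8,069,917 required, 8,071,467 in favor — approved.
Class II: 3/4 of 9863084 = 7397313; 7,397,313 required, 7,397,313 in favor — approved.
Class III: 3/4 of 388672 = 291504; 291,504 required, 291,504 in favor — approved.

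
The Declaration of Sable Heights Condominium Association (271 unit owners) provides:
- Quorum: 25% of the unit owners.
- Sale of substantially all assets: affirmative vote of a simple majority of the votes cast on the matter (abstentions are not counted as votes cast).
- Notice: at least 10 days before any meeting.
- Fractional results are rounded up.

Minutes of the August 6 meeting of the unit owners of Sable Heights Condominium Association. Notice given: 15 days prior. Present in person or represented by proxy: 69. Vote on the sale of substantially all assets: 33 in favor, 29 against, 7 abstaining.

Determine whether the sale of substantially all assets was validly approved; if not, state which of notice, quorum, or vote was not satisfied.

Valid — all requirements satisfied.

Notice: 15 days given; 10 required. Satisfied.
Quorum: 25% of 271 = 67.75, rounded up to 68; 69 present. Satisfied.
Vote: requires a majority of the votes cast (69 − 7 abstaining = 62); a majority of 62 is 32, so 32 needed; 33 in favor. Satisfied.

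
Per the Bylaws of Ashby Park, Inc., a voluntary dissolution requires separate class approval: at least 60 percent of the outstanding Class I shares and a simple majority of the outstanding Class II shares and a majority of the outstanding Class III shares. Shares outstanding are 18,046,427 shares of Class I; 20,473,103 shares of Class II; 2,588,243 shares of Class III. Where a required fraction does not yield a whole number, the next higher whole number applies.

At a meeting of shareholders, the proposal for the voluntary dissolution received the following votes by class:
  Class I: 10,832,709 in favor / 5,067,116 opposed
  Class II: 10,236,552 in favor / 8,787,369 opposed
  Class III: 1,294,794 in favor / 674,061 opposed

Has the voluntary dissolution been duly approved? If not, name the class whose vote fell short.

Class I: 3/5 of 18046427 = 10827856.20, rounded up to 10827857; 10,827,857 required, 10,832,709 in favor — approved.
Class II: a majority of 20473103 is 10236552; 10,236,552 required, 10,236,552 in favor — approved.
Class III: a majority of 2588243 is 1294122; 1,294,122 required, 1,294,794 in favor — approved.

Approved — every class gave the required vote.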